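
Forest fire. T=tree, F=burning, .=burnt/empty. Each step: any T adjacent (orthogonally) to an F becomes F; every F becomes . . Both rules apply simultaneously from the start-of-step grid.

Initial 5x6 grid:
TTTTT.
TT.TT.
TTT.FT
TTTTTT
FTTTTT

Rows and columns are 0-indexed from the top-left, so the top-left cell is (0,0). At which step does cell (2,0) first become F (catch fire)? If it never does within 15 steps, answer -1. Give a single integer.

Step 1: cell (2,0)='T' (+5 fires, +2 burnt)
Step 2: cell (2,0)='F' (+8 fires, +5 burnt)
  -> target ignites at step 2
Step 3: cell (2,0)='.' (+6 fires, +8 burnt)
Step 4: cell (2,0)='.' (+4 fires, +6 burnt)
Step 5: cell (2,0)='.' (+1 fires, +4 burnt)
Step 6: cell (2,0)='.' (+0 fires, +1 burnt)
  fire out at step 6

2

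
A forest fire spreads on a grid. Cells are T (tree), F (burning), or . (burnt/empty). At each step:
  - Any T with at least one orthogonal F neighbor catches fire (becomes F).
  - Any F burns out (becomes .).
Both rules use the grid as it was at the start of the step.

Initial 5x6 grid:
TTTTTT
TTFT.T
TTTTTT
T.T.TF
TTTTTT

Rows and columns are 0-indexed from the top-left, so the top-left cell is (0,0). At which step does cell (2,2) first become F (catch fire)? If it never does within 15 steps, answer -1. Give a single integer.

Step 1: cell (2,2)='F' (+7 fires, +2 burnt)
  -> target ignites at step 1
Step 2: cell (2,2)='.' (+9 fires, +7 burnt)
Step 3: cell (2,2)='.' (+6 fires, +9 burnt)
Step 4: cell (2,2)='.' (+2 fires, +6 burnt)
Step 5: cell (2,2)='.' (+1 fires, +2 burnt)
Step 6: cell (2,2)='.' (+0 fires, +1 burnt)
  fire out at step 6

1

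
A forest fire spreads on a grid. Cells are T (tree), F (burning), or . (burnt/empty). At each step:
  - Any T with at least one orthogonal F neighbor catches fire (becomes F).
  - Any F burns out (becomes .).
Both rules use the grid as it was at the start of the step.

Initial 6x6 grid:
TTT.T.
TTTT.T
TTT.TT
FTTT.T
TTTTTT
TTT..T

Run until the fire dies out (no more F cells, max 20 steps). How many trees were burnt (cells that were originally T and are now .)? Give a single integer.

Step 1: +3 fires, +1 burnt (F count now 3)
Step 2: +5 fires, +3 burnt (F count now 5)
Step 3: +6 fires, +5 burnt (F count now 6)
Step 4: +4 fires, +6 burnt (F count now 4)
Step 5: +3 fires, +4 burnt (F count now 3)
Step 6: +1 fires, +3 burnt (F count now 1)
Step 7: +2 fires, +1 burnt (F count now 2)
Step 8: +1 fires, +2 burnt (F count now 1)
Step 9: +2 fires, +1 burnt (F count now 2)
Step 10: +0 fires, +2 burnt (F count now 0)
Fire out after step 10
Initially T: 28, now '.': 35
Total burnt (originally-T cells now '.'): 27

Answer: 27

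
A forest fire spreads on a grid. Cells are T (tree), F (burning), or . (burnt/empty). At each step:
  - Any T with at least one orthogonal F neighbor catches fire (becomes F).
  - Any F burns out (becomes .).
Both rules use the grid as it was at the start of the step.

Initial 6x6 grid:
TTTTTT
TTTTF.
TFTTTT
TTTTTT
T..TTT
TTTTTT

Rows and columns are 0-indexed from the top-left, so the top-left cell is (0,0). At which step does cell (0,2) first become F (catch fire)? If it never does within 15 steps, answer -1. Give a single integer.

Step 1: cell (0,2)='T' (+7 fires, +2 burnt)
Step 2: cell (0,2)='T' (+10 fires, +7 burnt)
Step 3: cell (0,2)='F' (+6 fires, +10 burnt)
  -> target ignites at step 3
Step 4: cell (0,2)='.' (+4 fires, +6 burnt)
Step 5: cell (0,2)='.' (+3 fires, +4 burnt)
Step 6: cell (0,2)='.' (+1 fires, +3 burnt)
Step 7: cell (0,2)='.' (+0 fires, +1 burnt)
  fire out at step 7

3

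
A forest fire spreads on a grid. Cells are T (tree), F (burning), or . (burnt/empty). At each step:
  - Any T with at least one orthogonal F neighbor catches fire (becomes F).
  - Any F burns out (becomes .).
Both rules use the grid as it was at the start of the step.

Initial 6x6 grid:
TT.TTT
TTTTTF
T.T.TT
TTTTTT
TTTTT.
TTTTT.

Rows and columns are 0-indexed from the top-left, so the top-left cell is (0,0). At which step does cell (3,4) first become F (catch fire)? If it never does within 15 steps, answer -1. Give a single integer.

Step 1: cell (3,4)='T' (+3 fires, +1 burnt)
Step 2: cell (3,4)='T' (+4 fires, +3 burnt)
Step 3: cell (3,4)='F' (+3 fires, +4 burnt)
  -> target ignites at step 3
Step 4: cell (3,4)='.' (+4 fires, +3 burnt)
Step 5: cell (3,4)='.' (+5 fires, +4 burnt)
Step 6: cell (3,4)='.' (+5 fires, +5 burnt)
Step 7: cell (3,4)='.' (+3 fires, +5 burnt)
Step 8: cell (3,4)='.' (+2 fires, +3 burnt)
Step 9: cell (3,4)='.' (+1 fires, +2 burnt)
Step 10: cell (3,4)='.' (+0 fires, +1 burnt)
  fire out at step 10

3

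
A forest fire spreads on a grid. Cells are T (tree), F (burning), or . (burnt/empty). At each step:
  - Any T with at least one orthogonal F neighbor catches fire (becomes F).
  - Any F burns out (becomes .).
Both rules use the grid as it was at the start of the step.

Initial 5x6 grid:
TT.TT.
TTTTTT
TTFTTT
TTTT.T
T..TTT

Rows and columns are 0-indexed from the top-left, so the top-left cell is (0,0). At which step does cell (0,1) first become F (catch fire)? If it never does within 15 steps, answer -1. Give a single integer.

Step 1: cell (0,1)='T' (+4 fires, +1 burnt)
Step 2: cell (0,1)='T' (+6 fires, +4 burnt)
Step 3: cell (0,1)='F' (+7 fires, +6 burnt)
  -> target ignites at step 3
Step 4: cell (0,1)='.' (+6 fires, +7 burnt)
Step 5: cell (0,1)='.' (+1 fires, +6 burnt)
Step 6: cell (0,1)='.' (+0 fires, +1 burnt)
  fire out at step 6

3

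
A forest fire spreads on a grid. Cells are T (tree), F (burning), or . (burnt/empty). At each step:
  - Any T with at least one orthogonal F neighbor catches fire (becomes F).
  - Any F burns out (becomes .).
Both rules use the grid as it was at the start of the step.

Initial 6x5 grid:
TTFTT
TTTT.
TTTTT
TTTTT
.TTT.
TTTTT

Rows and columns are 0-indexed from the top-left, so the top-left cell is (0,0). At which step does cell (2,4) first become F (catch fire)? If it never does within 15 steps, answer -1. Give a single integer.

Step 1: cell (2,4)='T' (+3 fires, +1 burnt)
Step 2: cell (2,4)='T' (+5 fires, +3 burnt)
Step 3: cell (2,4)='T' (+4 fires, +5 burnt)
Step 4: cell (2,4)='F' (+5 fires, +4 burnt)
  -> target ignites at step 4
Step 5: cell (2,4)='.' (+5 fires, +5 burnt)
Step 6: cell (2,4)='.' (+2 fires, +5 burnt)
Step 7: cell (2,4)='.' (+2 fires, +2 burnt)
Step 8: cell (2,4)='.' (+0 fires, +2 burnt)
  fire out at step 8

4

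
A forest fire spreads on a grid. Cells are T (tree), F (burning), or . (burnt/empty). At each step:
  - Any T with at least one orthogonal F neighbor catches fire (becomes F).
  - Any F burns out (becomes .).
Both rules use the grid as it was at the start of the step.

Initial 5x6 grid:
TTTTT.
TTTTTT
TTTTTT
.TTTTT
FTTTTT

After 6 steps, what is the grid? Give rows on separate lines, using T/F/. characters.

Step 1: 1 trees catch fire, 1 burn out
  TTTTT.
  TTTTTT
  TTTTTT
  .TTTTT
  .FTTTT
Step 2: 2 trees catch fire, 1 burn out
  TTTTT.
  TTTTTT
  TTTTTT
  .FTTTT
  ..FTTT
Step 3: 3 trees catch fire, 2 burn out
  TTTTT.
  TTTTTT
  TFTTTT
  ..FTTT
  ...FTT
Step 4: 5 trees catch fire, 3 burn out
  TTTTT.
  TFTTTT
  F.FTTT
  ...FTT
  ....FT
Step 5: 6 trees catch fire, 5 burn out
  TFTTT.
  F.FTTT
  ...FTT
  ....FT
  .....F
Step 6: 5 trees catch fire, 6 burn out
  F.FTT.
  ...FTT
  ....FT
  .....F
  ......

F.FTT.
...FTT
....FT
.....F
......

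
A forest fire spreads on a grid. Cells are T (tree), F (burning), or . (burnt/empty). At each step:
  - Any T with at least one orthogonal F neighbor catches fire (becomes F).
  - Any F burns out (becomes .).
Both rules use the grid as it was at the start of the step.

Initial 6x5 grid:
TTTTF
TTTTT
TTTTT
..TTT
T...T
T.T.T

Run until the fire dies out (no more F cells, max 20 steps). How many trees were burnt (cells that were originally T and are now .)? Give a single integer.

Step 1: +2 fires, +1 burnt (F count now 2)
Step 2: +3 fires, +2 burnt (F count now 3)
Step 3: +4 fires, +3 burnt (F count now 4)
Step 4: +5 fires, +4 burnt (F count now 5)
Step 5: +4 fires, +5 burnt (F count now 4)
Step 6: +1 fires, +4 burnt (F count now 1)
Step 7: +0 fires, +1 burnt (F count now 0)
Fire out after step 7
Initially T: 22, now '.': 27
Total burnt (originally-T cells now '.'): 19

Answer: 19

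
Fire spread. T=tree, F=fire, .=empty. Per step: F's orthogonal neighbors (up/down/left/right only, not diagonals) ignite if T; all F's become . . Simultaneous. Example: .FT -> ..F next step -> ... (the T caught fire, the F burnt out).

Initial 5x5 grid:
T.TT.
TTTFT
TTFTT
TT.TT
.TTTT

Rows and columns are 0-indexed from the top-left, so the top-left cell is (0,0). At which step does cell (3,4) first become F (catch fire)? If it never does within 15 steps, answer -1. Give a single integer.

Step 1: cell (3,4)='T' (+5 fires, +2 burnt)
Step 2: cell (3,4)='T' (+6 fires, +5 burnt)
Step 3: cell (3,4)='F' (+5 fires, +6 burnt)
  -> target ignites at step 3
Step 4: cell (3,4)='.' (+3 fires, +5 burnt)
Step 5: cell (3,4)='.' (+0 fires, +3 burnt)
  fire out at step 5

3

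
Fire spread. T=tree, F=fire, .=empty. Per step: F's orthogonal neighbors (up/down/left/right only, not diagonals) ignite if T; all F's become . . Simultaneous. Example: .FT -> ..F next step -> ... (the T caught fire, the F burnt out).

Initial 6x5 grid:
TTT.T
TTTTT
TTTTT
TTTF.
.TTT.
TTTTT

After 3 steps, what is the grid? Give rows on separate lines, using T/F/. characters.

Step 1: 3 trees catch fire, 1 burn out
  TTT.T
  TTTTT
  TTTFT
  TTF..
  .TTF.
  TTTTT
Step 2: 6 trees catch fire, 3 burn out
  TTT.T
  TTTFT
  TTF.F
  TF...
  .TF..
  TTTFT
Step 3: 7 trees catch fire, 6 burn out
  TTT.T
  TTF.F
  TF...
  F....
  .F...
  TTF.F

TTT.T
TTF.F
TF...
F....
.F...
TTF.F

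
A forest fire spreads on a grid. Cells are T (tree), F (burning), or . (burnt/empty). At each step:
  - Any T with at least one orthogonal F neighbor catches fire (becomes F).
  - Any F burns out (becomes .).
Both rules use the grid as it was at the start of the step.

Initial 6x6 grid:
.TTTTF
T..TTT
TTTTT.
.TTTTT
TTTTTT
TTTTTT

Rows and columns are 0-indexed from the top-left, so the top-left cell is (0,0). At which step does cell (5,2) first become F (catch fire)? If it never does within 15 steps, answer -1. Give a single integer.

Step 1: cell (5,2)='T' (+2 fires, +1 burnt)
Step 2: cell (5,2)='T' (+2 fires, +2 burnt)
Step 3: cell (5,2)='T' (+3 fires, +2 burnt)
Step 4: cell (5,2)='T' (+3 fires, +3 burnt)
Step 5: cell (5,2)='T' (+4 fires, +3 burnt)
Step 6: cell (5,2)='T' (+5 fires, +4 burnt)
Step 7: cell (5,2)='T' (+5 fires, +5 burnt)
Step 8: cell (5,2)='F' (+3 fires, +5 burnt)
  -> target ignites at step 8
Step 9: cell (5,2)='.' (+2 fires, +3 burnt)
Step 10: cell (5,2)='.' (+1 fires, +2 burnt)
Step 11: cell (5,2)='.' (+0 fires, +1 burnt)
  fire out at step 11

8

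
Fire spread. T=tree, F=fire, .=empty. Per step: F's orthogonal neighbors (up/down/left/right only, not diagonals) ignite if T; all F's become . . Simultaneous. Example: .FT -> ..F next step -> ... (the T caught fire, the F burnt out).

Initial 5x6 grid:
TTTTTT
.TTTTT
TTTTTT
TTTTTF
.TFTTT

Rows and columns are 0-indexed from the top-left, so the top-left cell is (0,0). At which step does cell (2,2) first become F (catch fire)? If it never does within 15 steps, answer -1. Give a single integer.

Step 1: cell (2,2)='T' (+6 fires, +2 burnt)
Step 2: cell (2,2)='F' (+6 fires, +6 burnt)
  -> target ignites at step 2
Step 3: cell (2,2)='.' (+6 fires, +6 burnt)
Step 4: cell (2,2)='.' (+5 fires, +6 burnt)
Step 5: cell (2,2)='.' (+2 fires, +5 burnt)
Step 6: cell (2,2)='.' (+1 fires, +2 burnt)
Step 7: cell (2,2)='.' (+0 fires, +1 burnt)
  fire out at step 7

2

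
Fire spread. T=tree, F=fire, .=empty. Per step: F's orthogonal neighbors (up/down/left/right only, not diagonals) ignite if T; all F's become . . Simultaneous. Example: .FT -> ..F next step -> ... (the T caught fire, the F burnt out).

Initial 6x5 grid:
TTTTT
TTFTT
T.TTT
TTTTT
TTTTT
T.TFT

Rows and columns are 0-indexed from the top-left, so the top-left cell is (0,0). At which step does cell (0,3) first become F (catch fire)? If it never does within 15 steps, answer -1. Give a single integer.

Step 1: cell (0,3)='T' (+7 fires, +2 burnt)
Step 2: cell (0,3)='F' (+9 fires, +7 burnt)
  -> target ignites at step 2
Step 3: cell (0,3)='.' (+7 fires, +9 burnt)
Step 4: cell (0,3)='.' (+2 fires, +7 burnt)
Step 5: cell (0,3)='.' (+1 fires, +2 burnt)
Step 6: cell (0,3)='.' (+0 fires, +1 burnt)
  fire out at step 6

2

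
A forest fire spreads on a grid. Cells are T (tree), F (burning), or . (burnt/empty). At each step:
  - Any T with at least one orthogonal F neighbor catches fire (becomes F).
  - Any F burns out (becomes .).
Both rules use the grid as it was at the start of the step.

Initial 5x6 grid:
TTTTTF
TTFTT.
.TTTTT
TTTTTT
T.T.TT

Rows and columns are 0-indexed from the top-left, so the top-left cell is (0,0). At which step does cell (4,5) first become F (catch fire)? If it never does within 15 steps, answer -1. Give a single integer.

Step 1: cell (4,5)='T' (+5 fires, +2 burnt)
Step 2: cell (4,5)='T' (+7 fires, +5 burnt)
Step 3: cell (4,5)='T' (+5 fires, +7 burnt)
Step 4: cell (4,5)='T' (+3 fires, +5 burnt)
Step 5: cell (4,5)='T' (+3 fires, +3 burnt)
Step 6: cell (4,5)='F' (+1 fires, +3 burnt)
  -> target ignites at step 6
Step 7: cell (4,5)='.' (+0 fires, +1 burnt)
  fire out at step 7

6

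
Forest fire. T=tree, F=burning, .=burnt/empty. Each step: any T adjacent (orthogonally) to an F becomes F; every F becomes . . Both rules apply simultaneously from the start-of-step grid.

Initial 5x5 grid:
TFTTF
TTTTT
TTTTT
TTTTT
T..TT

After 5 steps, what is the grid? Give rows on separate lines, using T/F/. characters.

Step 1: 5 trees catch fire, 2 burn out
  F.FF.
  TFTTF
  TTTTT
  TTTTT
  T..TT
Step 2: 5 trees catch fire, 5 burn out
  .....
  F.FF.
  TFTTF
  TTTTT
  T..TT
Step 3: 5 trees catch fire, 5 burn out
  .....
  .....
  F.FF.
  TFTTF
  T..TT
Step 4: 4 trees catch fire, 5 burn out
  .....
  .....
  .....
  F.FF.
  T..TF
Step 5: 2 trees catch fire, 4 burn out
  .....
  .....
  .....
  .....
  F..F.

.....
.....
.....
.....
F..F.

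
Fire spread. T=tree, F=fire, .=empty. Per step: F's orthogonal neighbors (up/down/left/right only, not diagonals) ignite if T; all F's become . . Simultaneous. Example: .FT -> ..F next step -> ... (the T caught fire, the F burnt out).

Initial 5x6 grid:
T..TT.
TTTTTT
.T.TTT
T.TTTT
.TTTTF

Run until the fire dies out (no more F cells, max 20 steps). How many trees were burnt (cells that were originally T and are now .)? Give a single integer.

Answer: 21

Derivation:
Step 1: +2 fires, +1 burnt (F count now 2)
Step 2: +3 fires, +2 burnt (F count now 3)
Step 3: +4 fires, +3 burnt (F count now 4)
Step 4: +4 fires, +4 burnt (F count now 4)
Step 5: +2 fires, +4 burnt (F count now 2)
Step 6: +2 fires, +2 burnt (F count now 2)
Step 7: +1 fires, +2 burnt (F count now 1)
Step 8: +2 fires, +1 burnt (F count now 2)
Step 9: +1 fires, +2 burnt (F count now 1)
Step 10: +0 fires, +1 burnt (F count now 0)
Fire out after step 10
Initially T: 22, now '.': 29
Total burnt (originally-T cells now '.'): 21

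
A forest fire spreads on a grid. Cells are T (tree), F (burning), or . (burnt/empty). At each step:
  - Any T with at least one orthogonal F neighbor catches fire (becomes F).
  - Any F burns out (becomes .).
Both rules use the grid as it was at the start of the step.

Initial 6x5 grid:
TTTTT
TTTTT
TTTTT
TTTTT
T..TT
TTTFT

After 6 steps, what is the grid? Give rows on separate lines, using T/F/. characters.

Step 1: 3 trees catch fire, 1 burn out
  TTTTT
  TTTTT
  TTTTT
  TTTTT
  T..FT
  TTF.F
Step 2: 3 trees catch fire, 3 burn out
  TTTTT
  TTTTT
  TTTTT
  TTTFT
  T...F
  TF...
Step 3: 4 trees catch fire, 3 burn out
  TTTTT
  TTTTT
  TTTFT
  TTF.F
  T....
  F....
Step 4: 5 trees catch fire, 4 burn out
  TTTTT
  TTTFT
  TTF.F
  TF...
  F....
  .....
Step 5: 5 trees catch fire, 5 burn out
  TTTFT
  TTF.F
  TF...
  F....
  .....
  .....
Step 6: 4 trees catch fire, 5 burn out
  TTF.F
  TF...
  F....
  .....
  .....
  .....

TTF.F
TF...
F....
.....
.....
.....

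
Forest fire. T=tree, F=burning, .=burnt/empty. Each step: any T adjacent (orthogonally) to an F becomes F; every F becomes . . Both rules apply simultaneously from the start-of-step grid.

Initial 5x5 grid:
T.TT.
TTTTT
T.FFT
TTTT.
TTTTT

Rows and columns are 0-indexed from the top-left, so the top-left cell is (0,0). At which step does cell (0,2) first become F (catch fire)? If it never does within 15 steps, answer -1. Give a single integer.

Step 1: cell (0,2)='T' (+5 fires, +2 burnt)
Step 2: cell (0,2)='F' (+7 fires, +5 burnt)
  -> target ignites at step 2
Step 3: cell (0,2)='.' (+4 fires, +7 burnt)
Step 4: cell (0,2)='.' (+3 fires, +4 burnt)
Step 5: cell (0,2)='.' (+0 fires, +3 burnt)
  fire out at step 5

2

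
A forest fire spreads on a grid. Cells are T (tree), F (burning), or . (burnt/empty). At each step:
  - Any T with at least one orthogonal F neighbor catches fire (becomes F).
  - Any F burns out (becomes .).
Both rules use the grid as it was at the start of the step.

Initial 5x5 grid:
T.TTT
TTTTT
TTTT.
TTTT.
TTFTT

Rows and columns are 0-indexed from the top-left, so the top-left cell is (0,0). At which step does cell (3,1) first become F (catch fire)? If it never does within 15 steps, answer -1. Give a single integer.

Step 1: cell (3,1)='T' (+3 fires, +1 burnt)
Step 2: cell (3,1)='F' (+5 fires, +3 burnt)
  -> target ignites at step 2
Step 3: cell (3,1)='.' (+4 fires, +5 burnt)
Step 4: cell (3,1)='.' (+4 fires, +4 burnt)
Step 5: cell (3,1)='.' (+3 fires, +4 burnt)
Step 6: cell (3,1)='.' (+2 fires, +3 burnt)
Step 7: cell (3,1)='.' (+0 fires, +2 burnt)
  fire out at step 7

2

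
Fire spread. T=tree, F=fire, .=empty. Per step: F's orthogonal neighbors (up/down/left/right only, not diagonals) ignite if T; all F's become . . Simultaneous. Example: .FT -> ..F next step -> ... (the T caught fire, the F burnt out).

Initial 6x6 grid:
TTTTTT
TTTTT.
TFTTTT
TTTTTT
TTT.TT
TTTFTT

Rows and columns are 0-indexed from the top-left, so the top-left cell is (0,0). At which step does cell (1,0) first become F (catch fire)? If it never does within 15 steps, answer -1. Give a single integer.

Step 1: cell (1,0)='T' (+6 fires, +2 burnt)
Step 2: cell (1,0)='F' (+11 fires, +6 burnt)
  -> target ignites at step 2
Step 3: cell (1,0)='.' (+9 fires, +11 burnt)
Step 4: cell (1,0)='.' (+4 fires, +9 burnt)
Step 5: cell (1,0)='.' (+1 fires, +4 burnt)
Step 6: cell (1,0)='.' (+1 fires, +1 burnt)
Step 7: cell (1,0)='.' (+0 fires, +1 burnt)
  fire out at step 7

2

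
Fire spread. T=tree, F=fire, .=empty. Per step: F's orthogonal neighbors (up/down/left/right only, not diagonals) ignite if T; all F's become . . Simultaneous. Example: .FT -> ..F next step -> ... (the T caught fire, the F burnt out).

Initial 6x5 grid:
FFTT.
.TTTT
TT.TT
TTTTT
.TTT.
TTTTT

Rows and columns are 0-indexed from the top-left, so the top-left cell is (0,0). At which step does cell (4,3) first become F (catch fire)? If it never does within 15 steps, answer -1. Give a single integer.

Step 1: cell (4,3)='T' (+2 fires, +2 burnt)
Step 2: cell (4,3)='T' (+3 fires, +2 burnt)
Step 3: cell (4,3)='T' (+3 fires, +3 burnt)
Step 4: cell (4,3)='T' (+5 fires, +3 burnt)
Step 5: cell (4,3)='T' (+4 fires, +5 burnt)
Step 6: cell (4,3)='F' (+4 fires, +4 burnt)
  -> target ignites at step 6
Step 7: cell (4,3)='.' (+1 fires, +4 burnt)
Step 8: cell (4,3)='.' (+1 fires, +1 burnt)
Step 9: cell (4,3)='.' (+0 fires, +1 burnt)
  fire out at step 9

6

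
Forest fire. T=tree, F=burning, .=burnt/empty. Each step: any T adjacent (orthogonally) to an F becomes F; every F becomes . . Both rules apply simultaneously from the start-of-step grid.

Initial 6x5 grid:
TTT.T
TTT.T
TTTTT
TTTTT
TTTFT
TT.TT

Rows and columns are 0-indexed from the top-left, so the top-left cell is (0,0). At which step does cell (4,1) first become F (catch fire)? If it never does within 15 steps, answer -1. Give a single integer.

Step 1: cell (4,1)='T' (+4 fires, +1 burnt)
Step 2: cell (4,1)='F' (+5 fires, +4 burnt)
  -> target ignites at step 2
Step 3: cell (4,1)='.' (+5 fires, +5 burnt)
Step 4: cell (4,1)='.' (+5 fires, +5 burnt)
Step 5: cell (4,1)='.' (+4 fires, +5 burnt)
Step 6: cell (4,1)='.' (+2 fires, +4 burnt)
Step 7: cell (4,1)='.' (+1 fires, +2 burnt)
Step 8: cell (4,1)='.' (+0 fires, +1 burnt)
  fire out at step 8

2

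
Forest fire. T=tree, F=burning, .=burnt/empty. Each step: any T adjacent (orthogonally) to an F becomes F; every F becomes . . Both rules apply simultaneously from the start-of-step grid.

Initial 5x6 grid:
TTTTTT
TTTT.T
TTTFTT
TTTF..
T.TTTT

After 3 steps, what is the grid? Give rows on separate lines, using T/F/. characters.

Step 1: 5 trees catch fire, 2 burn out
  TTTTTT
  TTTF.T
  TTF.FT
  TTF...
  T.TFTT
Step 2: 7 trees catch fire, 5 burn out
  TTTFTT
  TTF..T
  TF...F
  TF....
  T.F.FT
Step 3: 7 trees catch fire, 7 burn out
  TTF.FT
  TF...F
  F.....
  F.....
  T....F

TTF.FT
TF...F
F.....
F.....
T....F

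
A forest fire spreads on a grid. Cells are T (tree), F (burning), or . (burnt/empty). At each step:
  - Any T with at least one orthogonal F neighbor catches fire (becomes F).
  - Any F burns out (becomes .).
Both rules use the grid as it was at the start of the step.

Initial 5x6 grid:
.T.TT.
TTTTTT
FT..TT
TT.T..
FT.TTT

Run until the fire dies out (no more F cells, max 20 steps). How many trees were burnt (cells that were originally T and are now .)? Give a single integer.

Step 1: +4 fires, +2 burnt (F count now 4)
Step 2: +2 fires, +4 burnt (F count now 2)
Step 3: +2 fires, +2 burnt (F count now 2)
Step 4: +1 fires, +2 burnt (F count now 1)
Step 5: +2 fires, +1 burnt (F count now 2)
Step 6: +3 fires, +2 burnt (F count now 3)
Step 7: +1 fires, +3 burnt (F count now 1)
Step 8: +0 fires, +1 burnt (F count now 0)
Fire out after step 8
Initially T: 19, now '.': 26
Total burnt (originally-T cells now '.'): 15

Answer: 15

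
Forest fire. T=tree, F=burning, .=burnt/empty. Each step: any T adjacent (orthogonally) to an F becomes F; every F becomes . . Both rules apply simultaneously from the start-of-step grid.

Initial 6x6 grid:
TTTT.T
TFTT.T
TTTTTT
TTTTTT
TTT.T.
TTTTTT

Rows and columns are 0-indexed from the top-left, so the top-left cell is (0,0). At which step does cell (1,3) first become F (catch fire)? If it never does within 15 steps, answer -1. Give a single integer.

Step 1: cell (1,3)='T' (+4 fires, +1 burnt)
Step 2: cell (1,3)='F' (+6 fires, +4 burnt)
  -> target ignites at step 2
Step 3: cell (1,3)='.' (+5 fires, +6 burnt)
Step 4: cell (1,3)='.' (+5 fires, +5 burnt)
Step 5: cell (1,3)='.' (+4 fires, +5 burnt)
Step 6: cell (1,3)='.' (+4 fires, +4 burnt)
Step 7: cell (1,3)='.' (+2 fires, +4 burnt)
Step 8: cell (1,3)='.' (+1 fires, +2 burnt)
Step 9: cell (1,3)='.' (+0 fires, +1 burnt)
  fire out at step 9

2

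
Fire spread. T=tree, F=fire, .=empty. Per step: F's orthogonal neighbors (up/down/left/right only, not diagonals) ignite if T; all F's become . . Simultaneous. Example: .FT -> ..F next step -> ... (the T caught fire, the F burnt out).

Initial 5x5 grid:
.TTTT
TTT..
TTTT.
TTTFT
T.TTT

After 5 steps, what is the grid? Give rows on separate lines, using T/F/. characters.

Step 1: 4 trees catch fire, 1 burn out
  .TTTT
  TTT..
  TTTF.
  TTF.F
  T.TFT
Step 2: 4 trees catch fire, 4 burn out
  .TTTT
  TTT..
  TTF..
  TF...
  T.F.F
Step 3: 3 trees catch fire, 4 burn out
  .TTTT
  TTF..
  TF...
  F....
  T....
Step 4: 4 trees catch fire, 3 burn out
  .TFTT
  TF...
  F....
  .....
  F....
Step 5: 3 trees catch fire, 4 burn out
  .F.FT
  F....
  .....
  .....
  .....

.F.FT
F....
.....
.....
.....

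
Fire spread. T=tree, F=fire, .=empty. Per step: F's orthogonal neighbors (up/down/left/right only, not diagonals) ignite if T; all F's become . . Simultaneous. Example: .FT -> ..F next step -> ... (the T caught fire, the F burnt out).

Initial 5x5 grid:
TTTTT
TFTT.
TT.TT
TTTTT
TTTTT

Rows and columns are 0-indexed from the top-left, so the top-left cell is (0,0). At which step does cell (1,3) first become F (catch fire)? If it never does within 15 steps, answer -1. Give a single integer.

Step 1: cell (1,3)='T' (+4 fires, +1 burnt)
Step 2: cell (1,3)='F' (+5 fires, +4 burnt)
  -> target ignites at step 2
Step 3: cell (1,3)='.' (+5 fires, +5 burnt)
Step 4: cell (1,3)='.' (+5 fires, +5 burnt)
Step 5: cell (1,3)='.' (+2 fires, +5 burnt)
Step 6: cell (1,3)='.' (+1 fires, +2 burnt)
Step 7: cell (1,3)='.' (+0 fires, +1 burnt)
  fire out at step 7

2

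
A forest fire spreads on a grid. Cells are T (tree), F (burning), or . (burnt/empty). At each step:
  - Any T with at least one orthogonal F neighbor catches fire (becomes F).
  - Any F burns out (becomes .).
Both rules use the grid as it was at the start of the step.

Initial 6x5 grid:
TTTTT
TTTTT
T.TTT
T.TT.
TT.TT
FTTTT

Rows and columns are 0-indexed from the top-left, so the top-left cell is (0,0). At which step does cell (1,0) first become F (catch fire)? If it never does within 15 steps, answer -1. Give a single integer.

Step 1: cell (1,0)='T' (+2 fires, +1 burnt)
Step 2: cell (1,0)='T' (+3 fires, +2 burnt)
Step 3: cell (1,0)='T' (+2 fires, +3 burnt)
Step 4: cell (1,0)='F' (+3 fires, +2 burnt)
  -> target ignites at step 4
Step 5: cell (1,0)='.' (+4 fires, +3 burnt)
Step 6: cell (1,0)='.' (+4 fires, +4 burnt)
Step 7: cell (1,0)='.' (+4 fires, +4 burnt)
Step 8: cell (1,0)='.' (+2 fires, +4 burnt)
Step 9: cell (1,0)='.' (+1 fires, +2 burnt)
Step 10: cell (1,0)='.' (+0 fires, +1 burnt)
  fire out at step 10

4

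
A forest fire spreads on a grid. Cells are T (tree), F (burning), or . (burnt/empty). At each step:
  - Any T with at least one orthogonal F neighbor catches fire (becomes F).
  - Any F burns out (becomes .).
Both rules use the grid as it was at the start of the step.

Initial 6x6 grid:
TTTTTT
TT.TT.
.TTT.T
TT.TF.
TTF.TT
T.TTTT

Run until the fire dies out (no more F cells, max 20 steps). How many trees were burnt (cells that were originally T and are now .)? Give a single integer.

Step 1: +4 fires, +2 burnt (F count now 4)
Step 2: +6 fires, +4 burnt (F count now 6)
Step 3: +6 fires, +6 burnt (F count now 6)
Step 4: +3 fires, +6 burnt (F count now 3)
Step 5: +4 fires, +3 burnt (F count now 4)
Step 6: +2 fires, +4 burnt (F count now 2)
Step 7: +0 fires, +2 burnt (F count now 0)
Fire out after step 7
Initially T: 26, now '.': 35
Total burnt (originally-T cells now '.'): 25

Answer: 25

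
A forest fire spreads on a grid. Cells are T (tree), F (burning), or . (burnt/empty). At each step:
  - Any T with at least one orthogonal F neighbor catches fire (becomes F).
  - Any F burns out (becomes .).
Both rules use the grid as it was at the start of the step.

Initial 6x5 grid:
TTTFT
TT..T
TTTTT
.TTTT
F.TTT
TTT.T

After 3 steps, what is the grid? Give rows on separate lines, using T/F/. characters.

Step 1: 3 trees catch fire, 2 burn out
  TTF.F
  TT..T
  TTTTT
  .TTTT
  ..TTT
  FTT.T
Step 2: 3 trees catch fire, 3 burn out
  TF...
  TT..F
  TTTTT
  .TTTT
  ..TTT
  .FT.T
Step 3: 4 trees catch fire, 3 burn out
  F....
  TF...
  TTTTF
  .TTTT
  ..TTT
  ..F.T

F....
TF...
TTTTF
.TTTT
..TTT
..F.T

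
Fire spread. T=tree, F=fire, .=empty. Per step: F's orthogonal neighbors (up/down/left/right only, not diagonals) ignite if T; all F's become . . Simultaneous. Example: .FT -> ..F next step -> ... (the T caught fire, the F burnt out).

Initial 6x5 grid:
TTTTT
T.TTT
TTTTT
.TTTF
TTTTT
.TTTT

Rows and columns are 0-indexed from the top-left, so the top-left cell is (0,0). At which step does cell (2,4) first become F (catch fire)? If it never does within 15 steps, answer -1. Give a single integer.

Step 1: cell (2,4)='F' (+3 fires, +1 burnt)
  -> target ignites at step 1
Step 2: cell (2,4)='.' (+5 fires, +3 burnt)
Step 3: cell (2,4)='.' (+6 fires, +5 burnt)
Step 4: cell (2,4)='.' (+5 fires, +6 burnt)
Step 5: cell (2,4)='.' (+4 fires, +5 burnt)
Step 6: cell (2,4)='.' (+2 fires, +4 burnt)
Step 7: cell (2,4)='.' (+1 fires, +2 burnt)
Step 8: cell (2,4)='.' (+0 fires, +1 burnt)
  fire out at step 8

1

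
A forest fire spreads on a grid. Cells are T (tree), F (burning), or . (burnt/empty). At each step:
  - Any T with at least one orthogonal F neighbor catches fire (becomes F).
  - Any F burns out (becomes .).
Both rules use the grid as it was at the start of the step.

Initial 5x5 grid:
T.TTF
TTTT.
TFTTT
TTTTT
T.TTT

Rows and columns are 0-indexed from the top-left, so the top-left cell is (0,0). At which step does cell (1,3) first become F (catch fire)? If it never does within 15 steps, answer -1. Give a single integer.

Step 1: cell (1,3)='T' (+5 fires, +2 burnt)
Step 2: cell (1,3)='F' (+7 fires, +5 burnt)
  -> target ignites at step 2
Step 3: cell (1,3)='.' (+5 fires, +7 burnt)
Step 4: cell (1,3)='.' (+2 fires, +5 burnt)
Step 5: cell (1,3)='.' (+1 fires, +2 burnt)
Step 6: cell (1,3)='.' (+0 fires, +1 burnt)
  fire out at step 6

2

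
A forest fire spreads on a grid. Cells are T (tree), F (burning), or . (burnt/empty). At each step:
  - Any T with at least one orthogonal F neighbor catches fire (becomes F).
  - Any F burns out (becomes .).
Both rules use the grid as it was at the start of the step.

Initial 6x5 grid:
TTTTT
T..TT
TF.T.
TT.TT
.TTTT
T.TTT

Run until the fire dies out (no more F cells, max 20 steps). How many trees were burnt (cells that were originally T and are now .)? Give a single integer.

Answer: 21

Derivation:
Step 1: +2 fires, +1 burnt (F count now 2)
Step 2: +3 fires, +2 burnt (F count now 3)
Step 3: +2 fires, +3 burnt (F count now 2)
Step 4: +3 fires, +2 burnt (F count now 3)
Step 5: +4 fires, +3 burnt (F count now 4)
Step 6: +4 fires, +4 burnt (F count now 4)
Step 7: +2 fires, +4 burnt (F count now 2)
Step 8: +1 fires, +2 burnt (F count now 1)
Step 9: +0 fires, +1 burnt (F count now 0)
Fire out after step 9
Initially T: 22, now '.': 29
Total burnt (originally-T cells now '.'): 21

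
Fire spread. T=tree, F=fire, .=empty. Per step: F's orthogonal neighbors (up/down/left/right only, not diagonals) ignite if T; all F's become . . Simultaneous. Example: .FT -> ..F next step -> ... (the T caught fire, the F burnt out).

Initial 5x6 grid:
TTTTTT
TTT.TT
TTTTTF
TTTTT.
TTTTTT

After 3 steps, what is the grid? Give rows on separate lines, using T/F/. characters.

Step 1: 2 trees catch fire, 1 burn out
  TTTTTT
  TTT.TF
  TTTTF.
  TTTTT.
  TTTTTT
Step 2: 4 trees catch fire, 2 burn out
  TTTTTF
  TTT.F.
  TTTF..
  TTTTF.
  TTTTTT
Step 3: 4 trees catch fire, 4 burn out
  TTTTF.
  TTT...
  TTF...
  TTTF..
  TTTTFT

TTTTF.
TTT...
TTF...
TTTF..
TTTTFT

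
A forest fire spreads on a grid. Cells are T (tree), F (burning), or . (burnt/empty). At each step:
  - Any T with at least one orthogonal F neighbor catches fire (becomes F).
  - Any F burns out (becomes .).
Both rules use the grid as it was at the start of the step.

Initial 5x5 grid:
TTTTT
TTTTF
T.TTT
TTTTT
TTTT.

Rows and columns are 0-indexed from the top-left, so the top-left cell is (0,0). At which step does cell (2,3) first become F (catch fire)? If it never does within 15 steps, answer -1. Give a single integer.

Step 1: cell (2,3)='T' (+3 fires, +1 burnt)
Step 2: cell (2,3)='F' (+4 fires, +3 burnt)
  -> target ignites at step 2
Step 3: cell (2,3)='.' (+4 fires, +4 burnt)
Step 4: cell (2,3)='.' (+4 fires, +4 burnt)
Step 5: cell (2,3)='.' (+4 fires, +4 burnt)
Step 6: cell (2,3)='.' (+2 fires, +4 burnt)
Step 7: cell (2,3)='.' (+1 fires, +2 burnt)
Step 8: cell (2,3)='.' (+0 fires, +1 burnt)
  fire out at step 8

2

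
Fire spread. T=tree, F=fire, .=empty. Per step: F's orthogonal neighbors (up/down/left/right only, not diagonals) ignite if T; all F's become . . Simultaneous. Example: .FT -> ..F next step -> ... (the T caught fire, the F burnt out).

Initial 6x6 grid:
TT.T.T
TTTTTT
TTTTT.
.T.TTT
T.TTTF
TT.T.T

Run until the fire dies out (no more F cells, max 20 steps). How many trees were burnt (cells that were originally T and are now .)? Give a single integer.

Step 1: +3 fires, +1 burnt (F count now 3)
Step 2: +2 fires, +3 burnt (F count now 2)
Step 3: +4 fires, +2 burnt (F count now 4)
Step 4: +2 fires, +4 burnt (F count now 2)
Step 5: +3 fires, +2 burnt (F count now 3)
Step 6: +4 fires, +3 burnt (F count now 4)
Step 7: +3 fires, +4 burnt (F count now 3)
Step 8: +2 fires, +3 burnt (F count now 2)
Step 9: +1 fires, +2 burnt (F count now 1)
Step 10: +0 fires, +1 burnt (F count now 0)
Fire out after step 10
Initially T: 27, now '.': 33
Total burnt (originally-T cells now '.'): 24

Answer: 24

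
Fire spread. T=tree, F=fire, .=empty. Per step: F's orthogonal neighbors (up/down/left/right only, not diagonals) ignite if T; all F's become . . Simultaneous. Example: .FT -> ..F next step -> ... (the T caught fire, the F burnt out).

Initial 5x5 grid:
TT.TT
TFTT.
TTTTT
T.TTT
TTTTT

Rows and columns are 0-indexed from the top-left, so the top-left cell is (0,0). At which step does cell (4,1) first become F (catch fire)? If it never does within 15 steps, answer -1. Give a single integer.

Step 1: cell (4,1)='T' (+4 fires, +1 burnt)
Step 2: cell (4,1)='T' (+4 fires, +4 burnt)
Step 3: cell (4,1)='T' (+4 fires, +4 burnt)
Step 4: cell (4,1)='T' (+5 fires, +4 burnt)
Step 5: cell (4,1)='F' (+3 fires, +5 burnt)
  -> target ignites at step 5
Step 6: cell (4,1)='.' (+1 fires, +3 burnt)
Step 7: cell (4,1)='.' (+0 fires, +1 burnt)
  fire out at step 7

5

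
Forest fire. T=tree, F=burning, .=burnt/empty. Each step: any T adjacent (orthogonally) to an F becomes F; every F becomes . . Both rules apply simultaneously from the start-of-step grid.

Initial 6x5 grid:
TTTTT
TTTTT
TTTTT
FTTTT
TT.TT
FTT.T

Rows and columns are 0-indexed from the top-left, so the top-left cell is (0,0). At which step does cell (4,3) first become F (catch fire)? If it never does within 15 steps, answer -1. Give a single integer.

Step 1: cell (4,3)='T' (+4 fires, +2 burnt)
Step 2: cell (4,3)='T' (+5 fires, +4 burnt)
Step 3: cell (4,3)='T' (+4 fires, +5 burnt)
Step 4: cell (4,3)='F' (+5 fires, +4 burnt)
  -> target ignites at step 4
Step 5: cell (4,3)='.' (+4 fires, +5 burnt)
Step 6: cell (4,3)='.' (+3 fires, +4 burnt)
Step 7: cell (4,3)='.' (+1 fires, +3 burnt)
Step 8: cell (4,3)='.' (+0 fires, +1 burnt)
  fire out at step 8

4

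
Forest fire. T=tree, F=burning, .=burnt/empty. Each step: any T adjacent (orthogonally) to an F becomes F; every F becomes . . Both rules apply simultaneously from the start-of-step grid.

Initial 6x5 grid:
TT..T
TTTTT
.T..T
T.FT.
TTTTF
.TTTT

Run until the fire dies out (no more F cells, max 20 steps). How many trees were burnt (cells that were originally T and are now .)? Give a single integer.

Step 1: +4 fires, +2 burnt (F count now 4)
Step 2: +3 fires, +4 burnt (F count now 3)
Step 3: +2 fires, +3 burnt (F count now 2)
Step 4: +1 fires, +2 burnt (F count now 1)
Step 5: +0 fires, +1 burnt (F count now 0)
Fire out after step 5
Initially T: 20, now '.': 20
Total burnt (originally-T cells now '.'): 10

Answer: 10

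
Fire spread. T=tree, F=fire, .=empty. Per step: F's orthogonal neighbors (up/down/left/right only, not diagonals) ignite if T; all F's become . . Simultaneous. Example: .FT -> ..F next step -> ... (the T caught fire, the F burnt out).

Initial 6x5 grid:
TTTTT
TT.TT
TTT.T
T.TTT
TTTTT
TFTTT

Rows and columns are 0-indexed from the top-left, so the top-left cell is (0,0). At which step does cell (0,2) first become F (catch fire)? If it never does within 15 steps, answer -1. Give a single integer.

Step 1: cell (0,2)='T' (+3 fires, +1 burnt)
Step 2: cell (0,2)='T' (+3 fires, +3 burnt)
Step 3: cell (0,2)='T' (+4 fires, +3 burnt)
Step 4: cell (0,2)='T' (+4 fires, +4 burnt)
Step 5: cell (0,2)='T' (+3 fires, +4 burnt)
Step 6: cell (0,2)='T' (+3 fires, +3 burnt)
Step 7: cell (0,2)='T' (+2 fires, +3 burnt)
Step 8: cell (0,2)='F' (+3 fires, +2 burnt)
  -> target ignites at step 8
Step 9: cell (0,2)='.' (+1 fires, +3 burnt)
Step 10: cell (0,2)='.' (+0 fires, +1 burnt)
  fire out at step 10

8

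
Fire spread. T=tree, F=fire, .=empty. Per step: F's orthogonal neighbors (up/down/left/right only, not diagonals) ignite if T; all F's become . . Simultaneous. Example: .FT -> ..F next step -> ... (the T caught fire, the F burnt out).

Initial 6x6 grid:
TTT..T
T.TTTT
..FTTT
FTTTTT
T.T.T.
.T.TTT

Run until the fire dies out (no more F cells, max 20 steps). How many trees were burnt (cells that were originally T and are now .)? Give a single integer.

Answer: 23

Derivation:
Step 1: +5 fires, +2 burnt (F count now 5)
Step 2: +5 fires, +5 burnt (F count now 5)
Step 3: +4 fires, +5 burnt (F count now 4)
Step 4: +4 fires, +4 burnt (F count now 4)
Step 5: +3 fires, +4 burnt (F count now 3)
Step 6: +2 fires, +3 burnt (F count now 2)
Step 7: +0 fires, +2 burnt (F count now 0)
Fire out after step 7
Initially T: 24, now '.': 35
Total burnt (originally-T cells now '.'): 23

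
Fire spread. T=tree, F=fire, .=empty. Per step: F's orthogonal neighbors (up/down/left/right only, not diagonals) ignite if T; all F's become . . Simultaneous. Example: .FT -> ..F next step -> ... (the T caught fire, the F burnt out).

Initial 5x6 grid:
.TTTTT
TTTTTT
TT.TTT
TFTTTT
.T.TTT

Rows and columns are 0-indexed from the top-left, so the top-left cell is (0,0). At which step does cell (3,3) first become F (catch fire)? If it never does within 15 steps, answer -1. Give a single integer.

Step 1: cell (3,3)='T' (+4 fires, +1 burnt)
Step 2: cell (3,3)='F' (+3 fires, +4 burnt)
  -> target ignites at step 2
Step 3: cell (3,3)='.' (+6 fires, +3 burnt)
Step 4: cell (3,3)='.' (+5 fires, +6 burnt)
Step 5: cell (3,3)='.' (+4 fires, +5 burnt)
Step 6: cell (3,3)='.' (+2 fires, +4 burnt)
Step 7: cell (3,3)='.' (+1 fires, +2 burnt)
Step 8: cell (3,3)='.' (+0 fires, +1 burnt)
  fire out at step 8

2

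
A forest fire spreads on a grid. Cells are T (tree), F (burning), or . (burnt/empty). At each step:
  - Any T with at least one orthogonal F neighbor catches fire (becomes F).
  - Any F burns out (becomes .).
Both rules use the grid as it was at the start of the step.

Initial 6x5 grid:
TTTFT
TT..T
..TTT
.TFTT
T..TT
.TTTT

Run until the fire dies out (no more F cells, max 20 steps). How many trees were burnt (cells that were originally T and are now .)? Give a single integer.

Step 1: +5 fires, +2 burnt (F count now 5)
Step 2: +5 fires, +5 burnt (F count now 5)
Step 3: +5 fires, +5 burnt (F count now 5)
Step 4: +3 fires, +5 burnt (F count now 3)
Step 5: +1 fires, +3 burnt (F count now 1)
Step 6: +0 fires, +1 burnt (F count now 0)
Fire out after step 6
Initially T: 20, now '.': 29
Total burnt (originally-T cells now '.'): 19

Answer: 19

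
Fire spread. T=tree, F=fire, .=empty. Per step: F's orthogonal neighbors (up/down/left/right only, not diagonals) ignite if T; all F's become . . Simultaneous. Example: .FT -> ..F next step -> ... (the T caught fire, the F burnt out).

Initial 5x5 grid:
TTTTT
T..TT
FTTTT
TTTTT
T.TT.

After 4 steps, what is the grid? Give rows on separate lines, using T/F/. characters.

Step 1: 3 trees catch fire, 1 burn out
  TTTTT
  F..TT
  .FTTT
  FTTTT
  T.TT.
Step 2: 4 trees catch fire, 3 burn out
  FTTTT
  ...TT
  ..FTT
  .FTTT
  F.TT.
Step 3: 3 trees catch fire, 4 burn out
  .FTTT
  ...TT
  ...FT
  ..FTT
  ..TT.
Step 4: 5 trees catch fire, 3 burn out
  ..FTT
  ...FT
  ....F
  ...FT
  ..FT.

..FTT
...FT
....F
...FT
..FT.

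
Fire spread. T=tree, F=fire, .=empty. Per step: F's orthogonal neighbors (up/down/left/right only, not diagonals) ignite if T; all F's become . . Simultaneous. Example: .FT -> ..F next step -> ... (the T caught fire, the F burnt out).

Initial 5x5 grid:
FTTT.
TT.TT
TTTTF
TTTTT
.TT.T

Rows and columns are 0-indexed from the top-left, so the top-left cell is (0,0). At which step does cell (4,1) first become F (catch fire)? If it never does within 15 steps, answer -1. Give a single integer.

Step 1: cell (4,1)='T' (+5 fires, +2 burnt)
Step 2: cell (4,1)='T' (+7 fires, +5 burnt)
Step 3: cell (4,1)='T' (+4 fires, +7 burnt)
Step 4: cell (4,1)='T' (+2 fires, +4 burnt)
Step 5: cell (4,1)='F' (+1 fires, +2 burnt)
  -> target ignites at step 5
Step 6: cell (4,1)='.' (+0 fires, +1 burnt)
  fire out at step 6

5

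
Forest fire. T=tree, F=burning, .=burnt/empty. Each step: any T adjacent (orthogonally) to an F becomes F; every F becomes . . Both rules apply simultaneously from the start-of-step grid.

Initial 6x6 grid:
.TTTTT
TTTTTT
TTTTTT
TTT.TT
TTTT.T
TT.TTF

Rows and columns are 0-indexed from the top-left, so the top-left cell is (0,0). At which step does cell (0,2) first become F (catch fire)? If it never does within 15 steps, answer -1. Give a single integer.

Step 1: cell (0,2)='T' (+2 fires, +1 burnt)
Step 2: cell (0,2)='T' (+2 fires, +2 burnt)
Step 3: cell (0,2)='T' (+3 fires, +2 burnt)
Step 4: cell (0,2)='T' (+3 fires, +3 burnt)
Step 5: cell (0,2)='T' (+5 fires, +3 burnt)
Step 6: cell (0,2)='T' (+6 fires, +5 burnt)
Step 7: cell (0,2)='T' (+5 fires, +6 burnt)
Step 8: cell (0,2)='F' (+3 fires, +5 burnt)
  -> target ignites at step 8
Step 9: cell (0,2)='.' (+2 fires, +3 burnt)
Step 10: cell (0,2)='.' (+0 fires, +2 burnt)
  fire out at step 10

8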